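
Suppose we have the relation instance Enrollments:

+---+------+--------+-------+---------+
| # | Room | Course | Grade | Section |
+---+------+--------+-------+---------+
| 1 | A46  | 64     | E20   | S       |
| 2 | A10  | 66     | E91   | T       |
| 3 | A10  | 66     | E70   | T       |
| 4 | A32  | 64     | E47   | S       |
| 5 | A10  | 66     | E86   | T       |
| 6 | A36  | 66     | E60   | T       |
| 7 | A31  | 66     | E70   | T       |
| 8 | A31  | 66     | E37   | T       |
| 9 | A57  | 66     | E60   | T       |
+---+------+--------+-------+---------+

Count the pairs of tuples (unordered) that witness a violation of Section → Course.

0

Section=S: all 2 rows agree on Course — 0 pairs.
Section=T: all 7 rows agree on Course — 0 pairs.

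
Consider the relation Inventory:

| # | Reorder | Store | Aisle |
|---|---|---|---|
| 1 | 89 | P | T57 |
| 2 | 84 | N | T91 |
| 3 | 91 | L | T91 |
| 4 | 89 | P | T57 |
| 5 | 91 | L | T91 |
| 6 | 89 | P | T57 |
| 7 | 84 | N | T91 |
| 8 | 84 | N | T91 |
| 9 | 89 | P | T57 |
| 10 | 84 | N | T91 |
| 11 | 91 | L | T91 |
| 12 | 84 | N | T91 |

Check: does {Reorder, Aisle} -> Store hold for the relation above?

(Reorder=89, Aisle=T57): rows 1, 4, 6, 9 → Store = P, P, P, P ✓
(Reorder=84, Aisle=T91): rows 2, 7, 8, 10, 12 → Store = N, N, N, N, N ✓
(Reorder=91, Aisle=T91): rows 3, 5, 11 → Store = L, L, L ✓
Every {Reorder, Aisle} value is associated with a single Store value, so {Reorder, Aisle} -> Store holds.

Yes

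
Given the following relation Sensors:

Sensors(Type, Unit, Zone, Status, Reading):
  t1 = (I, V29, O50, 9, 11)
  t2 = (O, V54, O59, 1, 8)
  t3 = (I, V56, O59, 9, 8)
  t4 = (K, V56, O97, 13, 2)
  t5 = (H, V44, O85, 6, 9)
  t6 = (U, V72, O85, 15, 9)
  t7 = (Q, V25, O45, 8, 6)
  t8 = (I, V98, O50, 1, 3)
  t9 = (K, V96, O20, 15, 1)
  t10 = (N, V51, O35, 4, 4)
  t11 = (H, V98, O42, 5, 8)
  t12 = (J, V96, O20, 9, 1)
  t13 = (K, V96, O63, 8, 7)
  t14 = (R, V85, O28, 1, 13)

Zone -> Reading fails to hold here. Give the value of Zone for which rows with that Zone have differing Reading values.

Zone=O50: rows 1, 8 → Reading takes values {11, 3} — violation
Zone=O59: rows 2, 3 → Reading = 8, 8 ✓
Zone=O97: row 4 → Reading = 2 ✓
Zone=O85: rows 5, 6 → Reading = 9, 9 ✓
Zone=O45: row 7 → Reading = 6 ✓
Zone=O20: rows 9, 12 → Reading = 1, 1 ✓
Zone=O35: row 10 → Reading = 4 ✓
Zone=O42: row 11 → Reading = 8 ✓
Zone=O63: row 13 → Reading = 7 ✓
Zone=O28: row 14 → Reading = 13 ✓
The only Zone value with inconsistent Reading is Zone=O50.

O50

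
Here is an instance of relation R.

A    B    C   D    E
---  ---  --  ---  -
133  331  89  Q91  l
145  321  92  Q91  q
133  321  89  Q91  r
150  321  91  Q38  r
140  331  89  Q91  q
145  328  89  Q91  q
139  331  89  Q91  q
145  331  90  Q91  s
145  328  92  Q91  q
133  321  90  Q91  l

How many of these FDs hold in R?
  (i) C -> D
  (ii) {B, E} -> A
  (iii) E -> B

(i) C -> D: every LHS value maps to a single RHS value — holds.
(ii) {B, E} -> A: (B=321, E=r): 2 rows → A takes values {133, 150} — violation; (B=331, E=q): 2 rows → A takes values {140, 139} — violation — fails.
(iii) E -> B: E=l: 2 rows → B takes values {331, 321} — violation; E=q: 5 rows → B takes values {321, 331, 328} — violation — fails.
1 of the 3 dependencies holds.

1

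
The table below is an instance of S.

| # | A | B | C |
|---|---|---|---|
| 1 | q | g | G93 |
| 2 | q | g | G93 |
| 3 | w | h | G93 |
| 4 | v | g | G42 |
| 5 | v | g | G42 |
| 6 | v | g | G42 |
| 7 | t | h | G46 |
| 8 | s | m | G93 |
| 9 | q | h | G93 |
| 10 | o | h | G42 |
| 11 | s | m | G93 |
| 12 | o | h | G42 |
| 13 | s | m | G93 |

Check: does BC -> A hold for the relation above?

(B=g, C=G93): rows 1, 2 → A = q, q ✓
(B=h, C=G93): rows 3, 9 → A takes values {w, q} — violation
(B=g, C=G42): rows 4, 5, 6 → A = v, v, v ✓
(B=h, C=G46): row 7 → A = t ✓
(B=m, C=G93): rows 8, 11, 13 → A = s, s, s ✓
(B=h, C=G42): rows 10, 12 → A = o, o ✓
Two rows agree on BC but differ on A, so BC -> A does not hold.

No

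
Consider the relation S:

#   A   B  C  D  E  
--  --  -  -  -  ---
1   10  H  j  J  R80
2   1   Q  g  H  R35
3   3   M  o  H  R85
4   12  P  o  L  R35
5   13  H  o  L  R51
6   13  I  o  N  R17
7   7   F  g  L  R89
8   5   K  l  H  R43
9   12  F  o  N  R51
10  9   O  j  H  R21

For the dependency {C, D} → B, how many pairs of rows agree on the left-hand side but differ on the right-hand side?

2

(C=o, D=L): violating pairs (4,5) — 1 pair.
(C=o, D=N): violating pairs (6,9) — 1 pair.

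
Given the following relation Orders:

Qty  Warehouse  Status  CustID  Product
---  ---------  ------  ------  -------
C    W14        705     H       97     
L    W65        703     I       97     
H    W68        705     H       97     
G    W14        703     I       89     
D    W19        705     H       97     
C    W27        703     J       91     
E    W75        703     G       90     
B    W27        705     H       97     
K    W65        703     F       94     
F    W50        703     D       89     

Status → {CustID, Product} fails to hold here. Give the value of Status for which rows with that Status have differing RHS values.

703

Status=705: 4 rows → {CustID,Product} = (H, 97), (H, 97), (H, 97), (H, 97) ✓
Status=703: 6 rows → {CustID,Product} takes values {(I, 97), (I, 89), (J, 91), (G, 90), (F, 94), (D, 89)} — violation
The only Status value with inconsistent RHS is Status=703.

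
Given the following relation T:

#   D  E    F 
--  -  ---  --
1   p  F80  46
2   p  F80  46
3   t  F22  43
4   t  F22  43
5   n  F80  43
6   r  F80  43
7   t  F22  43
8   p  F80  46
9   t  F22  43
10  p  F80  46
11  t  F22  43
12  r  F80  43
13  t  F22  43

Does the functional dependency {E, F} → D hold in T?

No

(E=F80, F=46): rows 1, 2, 8, 10 → D = p, p, p, p ✓
(E=F22, F=43): rows 3, 4, 7, 9, 11, 13 → D = t, t, t, t, t, t ✓
(E=F80, F=43): rows 5, 6, 12 → D takes values {n, r} — violation
Two rows agree on {E, F} but differ on D, so {E, F} → D does not hold.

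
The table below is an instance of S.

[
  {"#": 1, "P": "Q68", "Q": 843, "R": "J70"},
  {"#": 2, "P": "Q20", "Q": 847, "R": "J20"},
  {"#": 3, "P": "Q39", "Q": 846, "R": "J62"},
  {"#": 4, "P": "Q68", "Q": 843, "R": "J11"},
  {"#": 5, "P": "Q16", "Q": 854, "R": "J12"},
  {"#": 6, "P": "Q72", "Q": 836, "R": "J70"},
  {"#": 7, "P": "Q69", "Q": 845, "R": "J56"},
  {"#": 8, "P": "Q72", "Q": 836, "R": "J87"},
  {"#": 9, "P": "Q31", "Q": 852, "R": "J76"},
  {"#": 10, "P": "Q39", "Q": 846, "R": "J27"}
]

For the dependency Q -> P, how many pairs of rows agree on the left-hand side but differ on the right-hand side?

0

Q=843: all 2 rows agree on P — 0 pairs.
Q=846: all 2 rows agree on P — 0 pairs.
Q=836: all 2 rows agree on P — 0 pairs.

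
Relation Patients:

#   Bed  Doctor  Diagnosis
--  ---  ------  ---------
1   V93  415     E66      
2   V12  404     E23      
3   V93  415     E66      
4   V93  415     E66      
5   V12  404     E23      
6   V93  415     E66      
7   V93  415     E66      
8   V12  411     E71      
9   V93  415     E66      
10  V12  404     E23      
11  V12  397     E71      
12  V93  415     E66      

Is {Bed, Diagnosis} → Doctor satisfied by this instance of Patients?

(Bed=V93, Diagnosis=E66): rows 1, 3, 4, 6, 7, 9, 12 → Doctor = 415, 415, 415, 415, 415, 415, 415 ✓
(Bed=V12, Diagnosis=E23): rows 2, 5, 10 → Doctor = 404, 404, 404 ✓
(Bed=V12, Diagnosis=E71): rows 8, 11 → Doctor takes values {411, 397} — violation
Two rows agree on {Bed, Diagnosis} but differ on Doctor, so {Bed, Diagnosis} → Doctor does not hold.

No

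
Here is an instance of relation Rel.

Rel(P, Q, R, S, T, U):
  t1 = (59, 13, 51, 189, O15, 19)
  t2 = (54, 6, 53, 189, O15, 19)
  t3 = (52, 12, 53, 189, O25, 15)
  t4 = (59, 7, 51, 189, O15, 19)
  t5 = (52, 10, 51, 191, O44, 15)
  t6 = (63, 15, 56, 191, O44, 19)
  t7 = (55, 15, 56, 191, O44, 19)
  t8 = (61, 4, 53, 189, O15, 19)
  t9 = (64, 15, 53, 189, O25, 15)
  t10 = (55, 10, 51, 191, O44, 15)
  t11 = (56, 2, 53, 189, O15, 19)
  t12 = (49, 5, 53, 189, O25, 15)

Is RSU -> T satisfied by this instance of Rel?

Yes

(R=51, S=189, U=19): rows 1, 4 → T = O15, O15 ✓
(R=53, S=189, U=19): rows 2, 8, 11 → T = O15, O15, O15 ✓
(R=53, S=189, U=15): rows 3, 9, 12 → T = O25, O25, O25 ✓
(R=51, S=191, U=15): rows 5, 10 → T = O44, O44 ✓
(R=56, S=191, U=19): rows 6, 7 → T = O44, O44 ✓
Every RSU value is associated with a single T value, so RSU -> T holds.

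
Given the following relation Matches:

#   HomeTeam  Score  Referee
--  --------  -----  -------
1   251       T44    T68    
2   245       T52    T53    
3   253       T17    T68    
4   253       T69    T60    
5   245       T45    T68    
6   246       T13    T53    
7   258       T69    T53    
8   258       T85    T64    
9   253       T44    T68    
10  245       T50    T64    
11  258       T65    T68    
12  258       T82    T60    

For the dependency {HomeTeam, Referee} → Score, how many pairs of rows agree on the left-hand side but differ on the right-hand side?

1

(HomeTeam=253, Referee=T68): violating pairs (3,9) — 1 pair.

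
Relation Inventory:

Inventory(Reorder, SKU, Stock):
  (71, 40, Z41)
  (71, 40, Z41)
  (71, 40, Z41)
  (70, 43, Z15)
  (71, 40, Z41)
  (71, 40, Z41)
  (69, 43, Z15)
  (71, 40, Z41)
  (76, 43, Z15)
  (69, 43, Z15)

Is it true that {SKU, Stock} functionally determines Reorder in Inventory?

No

(SKU=40, Stock=Z41): 6 rows → Reorder = 71, 71, 71, 71, 71, 71 ✓
(SKU=43, Stock=Z15): 4 rows → Reorder takes values {70, 69, 76} — violation
Two rows agree on {SKU, Stock} but differ on Reorder, so {SKU, Stock} → Reorder does not hold.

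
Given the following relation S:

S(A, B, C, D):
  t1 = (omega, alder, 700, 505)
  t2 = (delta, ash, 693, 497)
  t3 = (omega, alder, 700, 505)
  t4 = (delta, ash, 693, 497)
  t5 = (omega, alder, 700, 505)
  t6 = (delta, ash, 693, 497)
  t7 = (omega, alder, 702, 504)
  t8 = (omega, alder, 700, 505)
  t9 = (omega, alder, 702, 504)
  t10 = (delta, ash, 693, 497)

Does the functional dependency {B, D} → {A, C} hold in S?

Yes

(B=alder, D=505): rows 1, 3, 5, 8 → {A,C} = (omega, 700), (omega, 700), (omega, 700), (omega, 700) ✓
(B=ash, D=497): rows 2, 4, 6, 10 → {A,C} = (delta, 693), (delta, 693), (delta, 693), (delta, 693) ✓
(B=alder, D=504): rows 7, 9 → {A,C} = (omega, 702), (omega, 702) ✓
Every {B, D} value is associated with a single {A, C} value, so {B, D} → {A, C} holds.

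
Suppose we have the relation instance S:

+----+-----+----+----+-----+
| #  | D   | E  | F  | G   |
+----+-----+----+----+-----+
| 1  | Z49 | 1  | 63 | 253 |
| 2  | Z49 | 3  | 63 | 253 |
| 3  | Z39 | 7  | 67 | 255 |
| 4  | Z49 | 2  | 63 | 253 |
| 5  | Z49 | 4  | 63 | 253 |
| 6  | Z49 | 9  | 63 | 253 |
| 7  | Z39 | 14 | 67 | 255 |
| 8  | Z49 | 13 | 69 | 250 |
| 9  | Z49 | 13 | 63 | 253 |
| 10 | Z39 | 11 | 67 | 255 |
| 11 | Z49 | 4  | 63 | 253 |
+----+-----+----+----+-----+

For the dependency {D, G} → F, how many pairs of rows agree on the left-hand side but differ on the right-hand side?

(D=Z49, G=253): all 7 rows agree on F — 0 pairs.
(D=Z39, G=255): all 3 rows agree on F — 0 pairs.

0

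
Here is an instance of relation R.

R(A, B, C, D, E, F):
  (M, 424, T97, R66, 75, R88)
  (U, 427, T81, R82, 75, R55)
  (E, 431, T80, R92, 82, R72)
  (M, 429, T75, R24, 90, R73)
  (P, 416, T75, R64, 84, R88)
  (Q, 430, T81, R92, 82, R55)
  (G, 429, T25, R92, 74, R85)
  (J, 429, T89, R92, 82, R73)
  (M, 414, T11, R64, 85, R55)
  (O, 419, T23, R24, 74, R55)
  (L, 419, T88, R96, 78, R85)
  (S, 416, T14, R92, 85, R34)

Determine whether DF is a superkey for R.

Yes

All 12 rows have distinct DF values, so DF → (all attributes) holds and DF is a superkey.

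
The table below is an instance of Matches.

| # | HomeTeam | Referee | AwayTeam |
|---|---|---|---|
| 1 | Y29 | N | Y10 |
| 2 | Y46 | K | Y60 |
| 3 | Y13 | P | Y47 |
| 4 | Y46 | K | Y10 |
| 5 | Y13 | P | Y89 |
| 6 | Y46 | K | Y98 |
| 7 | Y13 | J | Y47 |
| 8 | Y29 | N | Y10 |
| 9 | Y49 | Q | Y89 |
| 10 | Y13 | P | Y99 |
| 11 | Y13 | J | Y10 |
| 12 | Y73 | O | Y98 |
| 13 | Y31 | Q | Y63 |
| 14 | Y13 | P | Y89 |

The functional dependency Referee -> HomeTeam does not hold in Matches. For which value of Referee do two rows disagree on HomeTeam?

Q

Referee=N: rows 1, 8 → HomeTeam = Y29, Y29 ✓
Referee=K: rows 2, 4, 6 → HomeTeam = Y46, Y46, Y46 ✓
Referee=P: rows 3, 5, 10, 14 → HomeTeam = Y13, Y13, Y13, Y13 ✓
Referee=J: rows 7, 11 → HomeTeam = Y13, Y13 ✓
Referee=Q: rows 9, 13 → HomeTeam takes values {Y49, Y31} — violation
Referee=O: row 12 → HomeTeam = Y73 ✓
The only Referee value with inconsistent HomeTeam is Referee=Q.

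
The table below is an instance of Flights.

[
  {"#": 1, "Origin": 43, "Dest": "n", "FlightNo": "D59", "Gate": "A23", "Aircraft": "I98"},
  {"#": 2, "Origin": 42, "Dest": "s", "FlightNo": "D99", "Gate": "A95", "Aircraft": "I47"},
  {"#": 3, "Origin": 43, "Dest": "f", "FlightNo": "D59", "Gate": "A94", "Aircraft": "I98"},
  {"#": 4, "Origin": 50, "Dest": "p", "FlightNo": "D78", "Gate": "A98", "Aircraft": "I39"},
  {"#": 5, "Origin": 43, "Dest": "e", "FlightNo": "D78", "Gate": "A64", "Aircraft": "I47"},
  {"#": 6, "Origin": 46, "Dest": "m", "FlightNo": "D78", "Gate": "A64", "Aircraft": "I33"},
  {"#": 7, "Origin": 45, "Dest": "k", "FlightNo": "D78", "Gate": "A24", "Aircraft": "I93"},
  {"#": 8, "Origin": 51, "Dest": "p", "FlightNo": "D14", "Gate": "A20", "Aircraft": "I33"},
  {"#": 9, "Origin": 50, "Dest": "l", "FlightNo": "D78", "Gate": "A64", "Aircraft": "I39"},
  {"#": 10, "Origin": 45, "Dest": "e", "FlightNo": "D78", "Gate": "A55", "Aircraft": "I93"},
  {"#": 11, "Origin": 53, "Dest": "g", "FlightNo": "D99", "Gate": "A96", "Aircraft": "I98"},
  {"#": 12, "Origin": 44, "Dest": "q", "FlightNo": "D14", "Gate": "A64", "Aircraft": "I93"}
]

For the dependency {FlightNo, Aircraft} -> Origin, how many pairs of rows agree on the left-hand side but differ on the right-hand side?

0

(FlightNo=D59, Aircraft=I98): all 2 rows agree on Origin — 0 pairs.
(FlightNo=D78, Aircraft=I39): all 2 rows agree on Origin — 0 pairs.
(FlightNo=D78, Aircraft=I93): all 2 rows agree on Origin — 0 pairs.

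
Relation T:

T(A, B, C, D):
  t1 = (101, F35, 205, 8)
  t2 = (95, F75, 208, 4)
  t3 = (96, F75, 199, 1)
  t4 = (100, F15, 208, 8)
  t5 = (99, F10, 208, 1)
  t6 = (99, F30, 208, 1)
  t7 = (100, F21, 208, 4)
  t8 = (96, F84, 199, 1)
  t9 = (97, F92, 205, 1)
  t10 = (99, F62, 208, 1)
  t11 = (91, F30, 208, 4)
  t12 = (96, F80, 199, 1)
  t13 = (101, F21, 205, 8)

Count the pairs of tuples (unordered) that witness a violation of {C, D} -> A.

3

(C=205, D=8): all 2 rows agree on A — 0 pairs.
(C=208, D=4): violating pairs (2,7), (2,11), (7,11) — 3 pairs.
(C=199, D=1): all 3 rows agree on A — 0 pairs.
(C=208, D=1): all 3 rows agree on A — 0 pairs.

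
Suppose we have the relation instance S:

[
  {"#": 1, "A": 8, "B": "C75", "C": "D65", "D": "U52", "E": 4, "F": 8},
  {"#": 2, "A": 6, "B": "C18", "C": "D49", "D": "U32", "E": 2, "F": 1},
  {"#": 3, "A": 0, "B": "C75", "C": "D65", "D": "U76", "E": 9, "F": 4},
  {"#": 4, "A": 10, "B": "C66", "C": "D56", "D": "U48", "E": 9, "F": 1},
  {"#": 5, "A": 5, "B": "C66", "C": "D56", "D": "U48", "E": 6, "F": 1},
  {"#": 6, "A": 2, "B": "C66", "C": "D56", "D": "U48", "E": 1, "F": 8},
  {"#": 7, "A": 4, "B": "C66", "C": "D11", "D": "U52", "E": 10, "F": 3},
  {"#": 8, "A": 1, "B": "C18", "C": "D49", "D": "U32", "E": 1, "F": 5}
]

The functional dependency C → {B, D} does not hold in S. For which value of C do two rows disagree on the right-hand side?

C=D65: rows 1, 3 → {B,D} takes values {(C75, U52), (C75, U76)} — violation
C=D49: rows 2, 8 → {B,D} = (C18, U32), (C18, U32) ✓
C=D56: rows 4, 5, 6 → {B,D} = (C66, U48), (C66, U48), (C66, U48) ✓
C=D11: row 7 → {B,D} = (C66, U52) ✓
The only C value with inconsistent RHS is C=D65.

D65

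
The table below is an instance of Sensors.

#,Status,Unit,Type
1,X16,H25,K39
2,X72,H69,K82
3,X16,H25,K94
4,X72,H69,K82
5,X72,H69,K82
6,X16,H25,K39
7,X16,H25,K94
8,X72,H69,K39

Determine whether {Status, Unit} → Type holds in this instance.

No

(Status=X16, Unit=H25): rows 1, 3, 6, 7 → Type takes values {K39, K94} — violation
(Status=X72, Unit=H69): rows 2, 4, 5, 8 → Type takes values {K82, K39} — violation
Two rows agree on {Status, Unit} but differ on Type, so {Status, Unit} → Type does not hold.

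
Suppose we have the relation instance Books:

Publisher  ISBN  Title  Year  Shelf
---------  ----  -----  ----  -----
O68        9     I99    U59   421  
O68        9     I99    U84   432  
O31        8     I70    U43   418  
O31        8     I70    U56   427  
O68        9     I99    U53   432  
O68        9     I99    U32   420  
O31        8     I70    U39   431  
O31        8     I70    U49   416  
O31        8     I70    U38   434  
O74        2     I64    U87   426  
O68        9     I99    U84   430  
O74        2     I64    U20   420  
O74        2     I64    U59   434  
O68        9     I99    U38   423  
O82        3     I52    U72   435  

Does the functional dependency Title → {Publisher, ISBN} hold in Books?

Title=I99: 6 rows → {Publisher,ISBN} = (O68, 9), (O68, 9), (O68, 9), (O68, 9), (O68, 9), (O68, 9) ✓
Title=I70: 5 rows → {Publisher,ISBN} = (O31, 8), (O31, 8), (O31, 8), (O31, 8), (O31, 8) ✓
Title=I64: 3 rows → {Publisher,ISBN} = (O74, 2), (O74, 2), (O74, 2) ✓
Title=I52: 1 row → {Publisher,ISBN} = (O82, 3) ✓
Every Title value is associated with a single {Publisher, ISBN} value, so Title → {Publisher, ISBN} holds.

Yes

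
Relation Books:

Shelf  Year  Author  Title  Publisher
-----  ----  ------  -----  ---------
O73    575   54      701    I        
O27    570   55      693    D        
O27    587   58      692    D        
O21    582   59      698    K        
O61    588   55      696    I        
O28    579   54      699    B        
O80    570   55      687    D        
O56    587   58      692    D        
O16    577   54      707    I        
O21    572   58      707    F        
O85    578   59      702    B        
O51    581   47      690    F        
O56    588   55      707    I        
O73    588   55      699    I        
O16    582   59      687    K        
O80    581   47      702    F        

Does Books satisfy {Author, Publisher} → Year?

No

(Author=54, Publisher=I): 2 rows → Year takes values {575, 577} — violation
(Author=55, Publisher=D): 2 rows → Year = 570, 570 ✓
(Author=58, Publisher=D): 2 rows → Year = 587, 587 ✓
(Author=59, Publisher=K): 2 rows → Year = 582, 582 ✓
(Author=55, Publisher=I): 3 rows → Year = 588, 588, 588 ✓
(Author=54, Publisher=B): 1 row → Year = 579 ✓
(Author=58, Publisher=F): 1 row → Year = 572 ✓
(Author=59, Publisher=B): 1 row → Year = 578 ✓
(Author=47, Publisher=F): 2 rows → Year = 581, 581 ✓
Two rows agree on {Author, Publisher} but differ on Year, so {Author, Publisher} → Year does not hold.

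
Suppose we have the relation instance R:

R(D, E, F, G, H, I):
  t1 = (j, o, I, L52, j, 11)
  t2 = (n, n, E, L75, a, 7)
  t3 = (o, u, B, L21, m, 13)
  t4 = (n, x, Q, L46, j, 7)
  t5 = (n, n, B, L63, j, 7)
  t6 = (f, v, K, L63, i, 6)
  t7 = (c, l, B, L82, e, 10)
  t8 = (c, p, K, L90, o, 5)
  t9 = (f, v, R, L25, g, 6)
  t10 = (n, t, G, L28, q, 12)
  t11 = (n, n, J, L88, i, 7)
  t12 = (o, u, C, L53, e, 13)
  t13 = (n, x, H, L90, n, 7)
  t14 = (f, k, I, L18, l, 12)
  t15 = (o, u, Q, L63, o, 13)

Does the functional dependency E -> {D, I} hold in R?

E=o: row 1 → {D,I} = (j, 11) ✓
E=n: rows 2, 5, 11 → {D,I} = (n, 7), (n, 7), (n, 7) ✓
E=u: rows 3, 12, 15 → {D,I} = (o, 13), (o, 13), (o, 13) ✓
E=x: rows 4, 13 → {D,I} = (n, 7), (n, 7) ✓
E=v: rows 6, 9 → {D,I} = (f, 6), (f, 6) ✓
E=l: row 7 → {D,I} = (c, 10) ✓
E=p: row 8 → {D,I} = (c, 5) ✓
E=t: row 10 → {D,I} = (n, 12) ✓
E=k: row 14 → {D,I} = (f, 12) ✓
Every E value is associated with a single {D, I} value, so E -> {D, I} holds.

Yes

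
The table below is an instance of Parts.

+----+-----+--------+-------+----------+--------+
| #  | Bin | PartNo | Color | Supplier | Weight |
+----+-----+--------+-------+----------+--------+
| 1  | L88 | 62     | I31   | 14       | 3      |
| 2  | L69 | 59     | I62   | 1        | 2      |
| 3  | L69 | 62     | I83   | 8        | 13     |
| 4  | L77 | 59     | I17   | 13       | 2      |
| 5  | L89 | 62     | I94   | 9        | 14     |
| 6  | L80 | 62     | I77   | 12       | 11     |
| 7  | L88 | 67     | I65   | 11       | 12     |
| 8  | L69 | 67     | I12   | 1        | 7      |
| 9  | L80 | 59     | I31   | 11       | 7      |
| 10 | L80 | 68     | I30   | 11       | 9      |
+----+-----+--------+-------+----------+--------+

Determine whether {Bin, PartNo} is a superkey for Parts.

Yes

All 10 rows have distinct {Bin, PartNo} values, so {Bin, PartNo} → (all attributes) holds and {Bin, PartNo} is a superkey.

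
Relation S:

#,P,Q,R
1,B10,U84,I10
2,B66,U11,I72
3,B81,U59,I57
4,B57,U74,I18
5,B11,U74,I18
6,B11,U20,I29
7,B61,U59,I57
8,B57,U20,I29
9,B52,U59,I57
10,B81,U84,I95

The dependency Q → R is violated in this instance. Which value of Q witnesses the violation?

Q=U84: rows 1, 10 → R takes values {I10, I95} — violation
Q=U11: row 2 → R = I72 ✓
Q=U59: rows 3, 7, 9 → R = I57, I57, I57 ✓
Q=U74: rows 4, 5 → R = I18, I18 ✓
Q=U20: rows 6, 8 → R = I29, I29 ✓
The only Q value with inconsistent R is Q=U84.

U84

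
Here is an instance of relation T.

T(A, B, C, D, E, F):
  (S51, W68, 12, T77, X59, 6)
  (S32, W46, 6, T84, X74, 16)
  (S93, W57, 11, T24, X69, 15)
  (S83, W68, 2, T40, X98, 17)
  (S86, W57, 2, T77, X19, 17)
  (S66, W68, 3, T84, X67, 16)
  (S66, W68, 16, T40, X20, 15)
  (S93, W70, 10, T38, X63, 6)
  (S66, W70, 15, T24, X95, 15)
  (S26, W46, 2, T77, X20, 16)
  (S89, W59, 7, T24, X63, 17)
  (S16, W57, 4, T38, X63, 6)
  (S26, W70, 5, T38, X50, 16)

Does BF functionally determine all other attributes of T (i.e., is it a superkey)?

Two distinct rows share (B=W46, F=16), so BF does not determine every attribute — not a superkey.

No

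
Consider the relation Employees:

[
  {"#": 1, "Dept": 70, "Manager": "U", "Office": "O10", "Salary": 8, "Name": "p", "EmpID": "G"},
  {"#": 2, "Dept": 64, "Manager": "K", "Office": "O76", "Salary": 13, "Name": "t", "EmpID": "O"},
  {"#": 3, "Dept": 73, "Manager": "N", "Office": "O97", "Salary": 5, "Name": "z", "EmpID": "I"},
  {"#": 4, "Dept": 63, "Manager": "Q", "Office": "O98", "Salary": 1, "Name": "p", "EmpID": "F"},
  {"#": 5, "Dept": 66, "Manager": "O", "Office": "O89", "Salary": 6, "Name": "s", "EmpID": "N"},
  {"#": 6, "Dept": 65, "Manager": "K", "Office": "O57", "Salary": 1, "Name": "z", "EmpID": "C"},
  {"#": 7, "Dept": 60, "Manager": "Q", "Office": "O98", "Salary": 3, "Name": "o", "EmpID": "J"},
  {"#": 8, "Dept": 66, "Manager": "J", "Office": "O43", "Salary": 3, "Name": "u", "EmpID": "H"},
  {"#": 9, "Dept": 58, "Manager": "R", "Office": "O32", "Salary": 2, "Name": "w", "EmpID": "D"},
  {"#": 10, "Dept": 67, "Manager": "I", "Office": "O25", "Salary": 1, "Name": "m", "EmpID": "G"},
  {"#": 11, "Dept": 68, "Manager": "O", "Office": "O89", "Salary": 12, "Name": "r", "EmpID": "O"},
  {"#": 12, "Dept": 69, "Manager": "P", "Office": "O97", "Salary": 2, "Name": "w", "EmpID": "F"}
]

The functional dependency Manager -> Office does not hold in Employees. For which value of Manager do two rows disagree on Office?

K

Manager=U: row 1 → Office = O10 ✓
Manager=K: rows 2, 6 → Office takes values {O76, O57} — violation
Manager=N: row 3 → Office = O97 ✓
Manager=Q: rows 4, 7 → Office = O98, O98 ✓
Manager=O: rows 5, 11 → Office = O89, O89 ✓
Manager=J: row 8 → Office = O43 ✓
Manager=R: row 9 → Office = O32 ✓
Manager=I: row 10 → Office = O25 ✓
Manager=P: row 12 → Office = O97 ✓
The only Manager value with inconsistent Office is Manager=K.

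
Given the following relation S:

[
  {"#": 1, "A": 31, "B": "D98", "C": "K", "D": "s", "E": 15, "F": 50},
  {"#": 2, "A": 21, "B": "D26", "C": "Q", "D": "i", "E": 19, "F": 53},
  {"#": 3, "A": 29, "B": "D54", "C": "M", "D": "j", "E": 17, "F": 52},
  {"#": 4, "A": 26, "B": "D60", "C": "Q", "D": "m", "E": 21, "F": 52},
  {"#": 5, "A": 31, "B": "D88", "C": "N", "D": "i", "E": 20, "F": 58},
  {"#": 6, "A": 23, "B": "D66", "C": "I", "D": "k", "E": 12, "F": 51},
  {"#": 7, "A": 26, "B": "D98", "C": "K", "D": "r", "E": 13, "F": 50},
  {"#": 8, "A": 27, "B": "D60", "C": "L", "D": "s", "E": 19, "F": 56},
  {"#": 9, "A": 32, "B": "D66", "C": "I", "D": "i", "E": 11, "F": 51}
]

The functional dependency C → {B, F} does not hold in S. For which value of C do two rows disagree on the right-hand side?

C=K: rows 1, 7 → {B,F} = (D98, 50), (D98, 50) ✓
C=Q: rows 2, 4 → {B,F} takes values {(D26, 53), (D60, 52)} — violation
C=M: row 3 → {B,F} = (D54, 52) ✓
C=N: row 5 → {B,F} = (D88, 58) ✓
C=I: rows 6, 9 → {B,F} = (D66, 51), (D66, 51) ✓
C=L: row 8 → {B,F} = (D60, 56) ✓
The only C value with inconsistent RHS is C=Q.

Q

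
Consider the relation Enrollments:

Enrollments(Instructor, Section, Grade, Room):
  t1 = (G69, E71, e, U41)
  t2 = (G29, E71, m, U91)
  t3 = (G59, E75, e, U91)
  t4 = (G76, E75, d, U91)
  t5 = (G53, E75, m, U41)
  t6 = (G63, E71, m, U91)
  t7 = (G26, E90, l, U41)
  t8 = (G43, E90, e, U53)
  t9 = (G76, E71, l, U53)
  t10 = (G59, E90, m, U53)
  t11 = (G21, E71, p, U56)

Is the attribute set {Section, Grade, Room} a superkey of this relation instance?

Rows 2 and 6 have the same {Section, Grade, Room} value (Section=E71, Grade=m, Room=U91) but are distinct tuples, so {Section, Grade, Room} does not determine every attribute — not a superkey.

No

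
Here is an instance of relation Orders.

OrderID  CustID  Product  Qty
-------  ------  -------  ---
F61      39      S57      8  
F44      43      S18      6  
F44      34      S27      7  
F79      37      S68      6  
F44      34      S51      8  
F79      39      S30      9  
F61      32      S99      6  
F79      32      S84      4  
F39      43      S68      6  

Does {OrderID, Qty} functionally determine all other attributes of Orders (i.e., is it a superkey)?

Yes

All 9 rows have distinct {OrderID, Qty} values, so {OrderID, Qty} → (all attributes) holds and {OrderID, Qty} is a superkey.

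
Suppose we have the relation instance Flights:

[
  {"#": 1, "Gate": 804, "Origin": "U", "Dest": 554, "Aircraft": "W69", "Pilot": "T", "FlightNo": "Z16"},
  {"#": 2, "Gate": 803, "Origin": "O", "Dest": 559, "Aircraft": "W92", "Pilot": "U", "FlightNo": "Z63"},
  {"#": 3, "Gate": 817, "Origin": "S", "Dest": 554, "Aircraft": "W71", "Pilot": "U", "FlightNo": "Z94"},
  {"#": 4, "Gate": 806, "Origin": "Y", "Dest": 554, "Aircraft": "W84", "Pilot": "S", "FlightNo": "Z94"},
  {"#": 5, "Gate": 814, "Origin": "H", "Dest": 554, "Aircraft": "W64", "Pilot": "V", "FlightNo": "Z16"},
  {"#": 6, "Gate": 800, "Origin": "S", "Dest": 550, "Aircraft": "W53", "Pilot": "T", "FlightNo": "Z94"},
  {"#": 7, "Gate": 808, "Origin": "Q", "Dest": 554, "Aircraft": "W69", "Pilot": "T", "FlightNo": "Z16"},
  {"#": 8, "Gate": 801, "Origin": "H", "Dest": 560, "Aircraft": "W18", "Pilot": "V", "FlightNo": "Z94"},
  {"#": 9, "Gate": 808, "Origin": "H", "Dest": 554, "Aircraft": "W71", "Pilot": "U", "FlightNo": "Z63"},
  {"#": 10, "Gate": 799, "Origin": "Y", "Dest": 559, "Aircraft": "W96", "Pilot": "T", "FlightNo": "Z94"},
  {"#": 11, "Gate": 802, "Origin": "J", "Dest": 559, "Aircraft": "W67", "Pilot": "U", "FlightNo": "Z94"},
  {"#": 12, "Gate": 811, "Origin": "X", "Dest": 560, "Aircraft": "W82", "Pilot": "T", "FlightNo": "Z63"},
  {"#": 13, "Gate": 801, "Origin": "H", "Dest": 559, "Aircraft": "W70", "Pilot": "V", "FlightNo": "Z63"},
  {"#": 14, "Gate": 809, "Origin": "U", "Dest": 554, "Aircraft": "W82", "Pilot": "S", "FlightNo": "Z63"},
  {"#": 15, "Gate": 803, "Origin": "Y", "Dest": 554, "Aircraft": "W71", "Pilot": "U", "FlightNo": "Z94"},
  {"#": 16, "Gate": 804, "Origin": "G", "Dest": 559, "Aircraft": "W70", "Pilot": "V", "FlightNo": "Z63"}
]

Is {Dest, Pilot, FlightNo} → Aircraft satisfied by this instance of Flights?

(Dest=554, Pilot=T, FlightNo=Z16): rows 1, 7 → Aircraft = W69, W69 ✓
(Dest=559, Pilot=U, FlightNo=Z63): row 2 → Aircraft = W92 ✓
(Dest=554, Pilot=U, FlightNo=Z94): rows 3, 15 → Aircraft = W71, W71 ✓
(Dest=554, Pilot=S, FlightNo=Z94): row 4 → Aircraft = W84 ✓
(Dest=554, Pilot=V, FlightNo=Z16): row 5 → Aircraft = W64 ✓
(Dest=550, Pilot=T, FlightNo=Z94): row 6 → Aircraft = W53 ✓
(Dest=560, Pilot=V, FlightNo=Z94): row 8 → Aircraft = W18 ✓
(Dest=554, Pilot=U, FlightNo=Z63): row 9 → Aircraft = W71 ✓
(Dest=559, Pilot=T, FlightNo=Z94): row 10 → Aircraft = W96 ✓
(Dest=559, Pilot=U, FlightNo=Z94): row 11 → Aircraft = W67 ✓
(Dest=560, Pilot=T, FlightNo=Z63): row 12 → Aircraft = W82 ✓
(Dest=559, Pilot=V, FlightNo=Z63): rows 13, 16 → Aircraft = W70, W70 ✓
(Dest=554, Pilot=S, FlightNo=Z63): row 14 → Aircraft = W82 ✓
Every {Dest, Pilot, FlightNo} value is associated with a single Aircraft value, so {Dest, Pilot, FlightNo} → Aircraft holds.

Yes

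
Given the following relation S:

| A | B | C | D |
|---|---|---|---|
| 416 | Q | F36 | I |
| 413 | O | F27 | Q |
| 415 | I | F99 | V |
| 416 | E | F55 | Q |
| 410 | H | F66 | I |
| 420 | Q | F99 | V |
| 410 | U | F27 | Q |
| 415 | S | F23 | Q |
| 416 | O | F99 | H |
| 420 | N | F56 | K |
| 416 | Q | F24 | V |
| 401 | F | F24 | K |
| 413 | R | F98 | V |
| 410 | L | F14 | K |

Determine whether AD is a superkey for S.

Yes

All 14 rows have distinct AD values, so AD → (all attributes) holds and AD is a superkey.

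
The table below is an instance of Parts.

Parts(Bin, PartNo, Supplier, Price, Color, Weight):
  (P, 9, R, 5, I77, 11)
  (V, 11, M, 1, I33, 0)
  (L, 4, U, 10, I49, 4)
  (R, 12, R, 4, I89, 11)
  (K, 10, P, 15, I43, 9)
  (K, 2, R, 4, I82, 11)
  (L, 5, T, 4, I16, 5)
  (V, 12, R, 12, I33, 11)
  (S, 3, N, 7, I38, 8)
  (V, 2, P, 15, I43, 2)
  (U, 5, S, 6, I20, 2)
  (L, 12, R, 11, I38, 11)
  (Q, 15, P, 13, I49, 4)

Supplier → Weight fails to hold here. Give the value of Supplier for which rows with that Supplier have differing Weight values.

Supplier=R: 5 rows → Weight = 11, 11, 11, 11, 11 ✓
Supplier=M: 1 row → Weight = 0 ✓
Supplier=U: 1 row → Weight = 4 ✓
Supplier=P: 3 rows → Weight takes values {9, 2, 4} — violation
Supplier=T: 1 row → Weight = 5 ✓
Supplier=N: 1 row → Weight = 8 ✓
Supplier=S: 1 row → Weight = 2 ✓
The only Supplier value with inconsistent Weight is Supplier=P.

P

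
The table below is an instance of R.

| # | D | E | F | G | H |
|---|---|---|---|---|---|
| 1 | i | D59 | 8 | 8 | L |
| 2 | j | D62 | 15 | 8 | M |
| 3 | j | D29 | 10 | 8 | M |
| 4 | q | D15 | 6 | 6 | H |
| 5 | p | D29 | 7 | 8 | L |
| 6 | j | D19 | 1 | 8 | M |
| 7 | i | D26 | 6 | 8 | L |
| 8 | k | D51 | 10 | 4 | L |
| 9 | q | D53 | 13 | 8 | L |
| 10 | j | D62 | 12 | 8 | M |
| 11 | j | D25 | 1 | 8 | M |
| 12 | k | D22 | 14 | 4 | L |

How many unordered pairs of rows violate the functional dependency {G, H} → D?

(G=8, H=L): violating pairs (1,5), (1,9), (5,7), (5,9), (7,9) — 5 pairs.
(G=8, H=M): all 5 rows agree on D — 0 pairs.
(G=4, H=L): all 2 rows agree on D — 0 pairs.

5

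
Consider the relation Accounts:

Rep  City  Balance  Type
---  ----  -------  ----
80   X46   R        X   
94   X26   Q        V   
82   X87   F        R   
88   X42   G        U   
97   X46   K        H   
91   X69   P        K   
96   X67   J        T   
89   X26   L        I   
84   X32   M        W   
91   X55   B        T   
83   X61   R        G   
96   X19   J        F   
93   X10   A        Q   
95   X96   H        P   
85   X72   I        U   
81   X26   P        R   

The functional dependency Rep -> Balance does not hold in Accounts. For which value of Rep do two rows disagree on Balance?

Rep=80: 1 row → Balance = R ✓
Rep=94: 1 row → Balance = Q ✓
Rep=82: 1 row → Balance = F ✓
Rep=88: 1 row → Balance = G ✓
Rep=97: 1 row → Balance = K ✓
Rep=91: 2 rows → Balance takes values {P, B} — violation
Rep=96: 2 rows → Balance = J, J ✓
Rep=89: 1 row → Balance = L ✓
Rep=84: 1 row → Balance = M ✓
Rep=83: 1 row → Balance = R ✓
Rep=93: 1 row → Balance = A ✓
Rep=95: 1 row → Balance = H ✓
Rep=85: 1 row → Balance = I ✓
Rep=81: 1 row → Balance = P ✓
The only Rep value with inconsistent Balance is Rep=91.

91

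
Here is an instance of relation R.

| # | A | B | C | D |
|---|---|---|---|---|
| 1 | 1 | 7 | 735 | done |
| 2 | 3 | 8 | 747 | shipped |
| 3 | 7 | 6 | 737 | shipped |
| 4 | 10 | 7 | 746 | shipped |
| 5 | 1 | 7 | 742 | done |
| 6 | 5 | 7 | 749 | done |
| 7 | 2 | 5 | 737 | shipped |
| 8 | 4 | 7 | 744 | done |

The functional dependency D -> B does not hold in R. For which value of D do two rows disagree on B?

shipped

D=done: rows 1, 5, 6, 8 → B = 7, 7, 7, 7 ✓
D=shipped: rows 2, 3, 4, 7 → B takes values {8, 6, 7, 5} — violation
The only D value with inconsistent B is D=shipped.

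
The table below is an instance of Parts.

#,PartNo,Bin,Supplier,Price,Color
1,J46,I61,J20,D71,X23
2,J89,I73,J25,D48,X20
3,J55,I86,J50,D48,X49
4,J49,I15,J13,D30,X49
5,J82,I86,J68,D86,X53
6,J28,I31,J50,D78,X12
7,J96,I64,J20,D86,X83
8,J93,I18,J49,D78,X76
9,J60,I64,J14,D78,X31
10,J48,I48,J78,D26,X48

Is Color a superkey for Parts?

No

Rows 3 and 4 have the same Color value Color=X49 but are distinct tuples, so Color does not determine every attribute — not a superkey.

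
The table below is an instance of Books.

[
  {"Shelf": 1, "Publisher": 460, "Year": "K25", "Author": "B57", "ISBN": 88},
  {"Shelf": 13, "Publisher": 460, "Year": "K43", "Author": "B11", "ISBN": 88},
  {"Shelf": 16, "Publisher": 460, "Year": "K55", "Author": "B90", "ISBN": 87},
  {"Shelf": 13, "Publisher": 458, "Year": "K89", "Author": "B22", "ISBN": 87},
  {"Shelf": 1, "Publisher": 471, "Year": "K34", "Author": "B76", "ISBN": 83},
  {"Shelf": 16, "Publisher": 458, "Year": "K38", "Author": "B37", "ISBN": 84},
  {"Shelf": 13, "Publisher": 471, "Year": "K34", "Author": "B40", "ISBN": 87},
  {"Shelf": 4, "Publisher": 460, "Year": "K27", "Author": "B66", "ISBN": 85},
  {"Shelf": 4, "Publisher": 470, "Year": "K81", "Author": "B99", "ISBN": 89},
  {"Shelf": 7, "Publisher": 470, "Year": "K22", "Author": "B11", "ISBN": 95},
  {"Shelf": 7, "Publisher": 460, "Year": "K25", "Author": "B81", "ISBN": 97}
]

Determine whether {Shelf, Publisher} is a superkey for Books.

All 11 rows have distinct {Shelf, Publisher} values, so {Shelf, Publisher} → (all attributes) holds and {Shelf, Publisher} is a superkey.

Yes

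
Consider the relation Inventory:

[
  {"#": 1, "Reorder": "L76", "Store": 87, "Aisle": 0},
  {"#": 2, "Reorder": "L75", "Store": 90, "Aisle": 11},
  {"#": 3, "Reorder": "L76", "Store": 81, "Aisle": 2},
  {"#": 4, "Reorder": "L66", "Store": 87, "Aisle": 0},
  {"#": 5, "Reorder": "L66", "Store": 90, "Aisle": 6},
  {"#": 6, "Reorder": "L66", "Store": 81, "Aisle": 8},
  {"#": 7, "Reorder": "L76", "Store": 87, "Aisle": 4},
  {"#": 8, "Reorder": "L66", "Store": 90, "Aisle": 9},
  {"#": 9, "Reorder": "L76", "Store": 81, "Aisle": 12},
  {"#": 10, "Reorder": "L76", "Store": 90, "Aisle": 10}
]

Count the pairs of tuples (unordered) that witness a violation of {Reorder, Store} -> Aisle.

3

(Reorder=L76, Store=87): violating pairs (1,7) — 1 pair.
(Reorder=L76, Store=81): violating pairs (3,9) — 1 pair.
(Reorder=L66, Store=90): violating pairs (5,8) — 1 pair.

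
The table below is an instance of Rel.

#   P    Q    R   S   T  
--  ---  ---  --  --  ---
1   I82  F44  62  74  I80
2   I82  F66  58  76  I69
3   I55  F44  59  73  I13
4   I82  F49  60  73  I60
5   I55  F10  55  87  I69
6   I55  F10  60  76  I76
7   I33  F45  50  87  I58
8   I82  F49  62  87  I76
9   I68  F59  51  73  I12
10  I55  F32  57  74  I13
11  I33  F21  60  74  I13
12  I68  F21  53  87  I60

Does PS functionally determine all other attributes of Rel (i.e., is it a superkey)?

All 12 rows have distinct PS values, so PS → (all attributes) holds and PS is a superkey.

Yes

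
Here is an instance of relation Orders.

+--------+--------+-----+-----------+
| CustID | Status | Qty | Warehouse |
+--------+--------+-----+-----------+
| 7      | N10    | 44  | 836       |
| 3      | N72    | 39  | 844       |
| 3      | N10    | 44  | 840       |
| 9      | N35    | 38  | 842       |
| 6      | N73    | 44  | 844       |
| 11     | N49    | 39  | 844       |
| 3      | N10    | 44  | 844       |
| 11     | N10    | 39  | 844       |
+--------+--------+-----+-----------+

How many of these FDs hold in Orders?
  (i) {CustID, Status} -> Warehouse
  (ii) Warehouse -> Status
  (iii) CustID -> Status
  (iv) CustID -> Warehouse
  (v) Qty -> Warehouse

(i) {CustID, Status} -> Warehouse: (CustID=3, Status=N10): 2 rows → Warehouse takes values {840, 844} — violation — fails.
(ii) Warehouse -> Status: Warehouse=844: 5 rows → Status takes values {N72, N73, N49, N10} — violation — fails.
(iii) CustID -> Status: CustID=3: 3 rows → Status takes values {N72, N10} — violation; CustID=11: 2 rows → Status takes values {N49, N10} — violation — fails.
(iv) CustID -> Warehouse: CustID=3: 3 rows → Warehouse takes values {844, 840} — violation — fails.
(v) Qty -> Warehouse: Qty=44: 4 rows → Warehouse takes values {836, 840, 844} — violation — fails.
None of the 5 dependencies hold.

0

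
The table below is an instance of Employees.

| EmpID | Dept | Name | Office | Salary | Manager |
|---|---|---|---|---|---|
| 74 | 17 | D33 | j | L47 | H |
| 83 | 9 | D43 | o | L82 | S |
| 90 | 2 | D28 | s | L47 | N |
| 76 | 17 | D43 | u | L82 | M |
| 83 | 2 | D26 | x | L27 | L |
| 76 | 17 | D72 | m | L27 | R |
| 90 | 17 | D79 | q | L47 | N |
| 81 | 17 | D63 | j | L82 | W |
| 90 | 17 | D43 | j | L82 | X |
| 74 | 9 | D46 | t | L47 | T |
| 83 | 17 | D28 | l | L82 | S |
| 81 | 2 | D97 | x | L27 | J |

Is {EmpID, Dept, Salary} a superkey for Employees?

All 12 rows have distinct {EmpID, Dept, Salary} values, so {EmpID, Dept, Salary} → (all attributes) holds and {EmpID, Dept, Salary} is a superkey.

Yes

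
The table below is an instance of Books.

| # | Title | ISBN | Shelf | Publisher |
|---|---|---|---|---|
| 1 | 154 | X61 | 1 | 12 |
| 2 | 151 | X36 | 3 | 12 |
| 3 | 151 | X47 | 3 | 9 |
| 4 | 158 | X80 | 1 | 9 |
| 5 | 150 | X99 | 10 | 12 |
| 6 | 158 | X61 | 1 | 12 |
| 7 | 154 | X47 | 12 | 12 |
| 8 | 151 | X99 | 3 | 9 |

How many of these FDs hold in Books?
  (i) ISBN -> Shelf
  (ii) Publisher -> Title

(i) ISBN -> Shelf: ISBN=X47: rows 3, 7 → Shelf takes values {3, 12} — violation; ISBN=X99: rows 5, 8 → Shelf takes values {10, 3} — violation — fails.
(ii) Publisher -> Title: Publisher=12: rows 1, 2, 5, 6, 7 → Title takes values {154, 151, 150, 158} — violation; Publisher=9: rows 3, 4, 8 → Title takes values {151, 158} — violation — fails.
None of the 2 dependencies hold.

0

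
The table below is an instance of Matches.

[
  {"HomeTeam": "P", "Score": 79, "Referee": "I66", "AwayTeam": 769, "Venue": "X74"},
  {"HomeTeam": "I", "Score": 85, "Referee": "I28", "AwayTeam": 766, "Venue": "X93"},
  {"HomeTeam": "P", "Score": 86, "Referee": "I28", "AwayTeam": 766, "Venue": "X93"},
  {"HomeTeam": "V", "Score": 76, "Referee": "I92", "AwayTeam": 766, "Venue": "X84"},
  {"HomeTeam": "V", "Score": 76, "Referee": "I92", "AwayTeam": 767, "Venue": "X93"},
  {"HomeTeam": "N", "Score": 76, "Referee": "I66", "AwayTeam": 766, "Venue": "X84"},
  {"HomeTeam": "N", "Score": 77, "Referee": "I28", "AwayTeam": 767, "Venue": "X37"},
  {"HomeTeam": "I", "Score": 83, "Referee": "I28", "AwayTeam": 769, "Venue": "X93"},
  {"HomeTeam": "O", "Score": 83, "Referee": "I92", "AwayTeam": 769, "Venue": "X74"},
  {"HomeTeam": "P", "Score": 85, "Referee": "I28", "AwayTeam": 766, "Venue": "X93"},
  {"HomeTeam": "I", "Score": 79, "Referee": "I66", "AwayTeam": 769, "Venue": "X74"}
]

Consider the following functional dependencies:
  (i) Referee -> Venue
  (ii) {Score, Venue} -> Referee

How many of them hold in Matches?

(i) Referee -> Venue: Referee=I66: 3 rows → Venue takes values {X74, X84} — violation; Referee=I28: 5 rows → Venue takes values {X93, X37} — violation; Referee=I92: 3 rows → Venue takes values {X84, X93, X74} — violation — fails.
(ii) {Score, Venue} -> Referee: (Score=76, Venue=X84): 2 rows → Referee takes values {I92, I66} — violation — fails.
None of the 2 dependencies hold.

0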